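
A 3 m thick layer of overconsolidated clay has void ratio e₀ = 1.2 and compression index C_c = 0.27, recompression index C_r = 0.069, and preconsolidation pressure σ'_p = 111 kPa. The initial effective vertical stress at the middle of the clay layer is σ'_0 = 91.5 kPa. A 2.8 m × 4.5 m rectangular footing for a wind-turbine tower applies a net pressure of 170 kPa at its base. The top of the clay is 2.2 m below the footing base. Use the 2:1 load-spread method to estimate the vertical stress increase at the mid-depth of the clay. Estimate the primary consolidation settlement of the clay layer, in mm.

S_c ≈ 35.2 mm

Mid-depth of clay below the footing base: z = 2.2 + 3/2 = 3.7 m.
Stress increase at mid-clay by the 2:1 spreading method:
Δσ = qBL/((B+z)(L+z)) = 170×2.8×4.5/((2.8+3.7)(4.5+3.7)) = 40.188 kPa
Final effective stress: σ'_f = 91.5 + 40.188 = 131.69 kPa.
σ'_f = 131.69 > σ'_p = 111 kPa, so the stress path crosses the preconsolidation pressure — recompression up to σ'_p, then virgin compression beyond:
S_c = H/(1+e₀)·[C_r·log₁₀(σ'_p/σ'_0) + C_c·log₁₀(σ'_f/σ'_p)]
    = 3/2.2 × [0.069×log₁₀(111/91.5) + 0.27×log₁₀(131.69/111)]
    = 1.3636 × [0.0057892 + 0.020042] = 0.03522 m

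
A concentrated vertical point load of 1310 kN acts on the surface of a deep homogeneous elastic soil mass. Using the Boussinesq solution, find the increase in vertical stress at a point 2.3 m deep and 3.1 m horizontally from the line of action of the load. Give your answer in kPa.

Boussinesq vertical stress below a point load on an elastic half-space:
Δσ_z = 3P/(2πz²) · [1 + (r/z)²]^(−5/2)
r/z = 3.1/2.3 = 1.3478; [1+(r/z)²]^(−5/2) = 0.075106.
Δσ_z = 3×1310/(2π×2.3²) × 0.075106 = 118.24 × 0.075106 = 8.881 kPa

Δσ_z ≈ 8.88 kPa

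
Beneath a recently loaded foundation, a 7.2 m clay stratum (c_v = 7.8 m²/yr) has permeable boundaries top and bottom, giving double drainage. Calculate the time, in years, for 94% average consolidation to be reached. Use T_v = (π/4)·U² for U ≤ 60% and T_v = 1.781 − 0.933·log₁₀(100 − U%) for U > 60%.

t ≈ 1.75 years

Drainage path length: H_d = H/2 = 3.6 m (double drainage).
U > 60%: T_v = 1.781 − 0.933·log₁₀(100 − 94) = 1.055.
t = T_v·H_d²/c_v = 1.055×3.6²/7.8 = 1.753 years.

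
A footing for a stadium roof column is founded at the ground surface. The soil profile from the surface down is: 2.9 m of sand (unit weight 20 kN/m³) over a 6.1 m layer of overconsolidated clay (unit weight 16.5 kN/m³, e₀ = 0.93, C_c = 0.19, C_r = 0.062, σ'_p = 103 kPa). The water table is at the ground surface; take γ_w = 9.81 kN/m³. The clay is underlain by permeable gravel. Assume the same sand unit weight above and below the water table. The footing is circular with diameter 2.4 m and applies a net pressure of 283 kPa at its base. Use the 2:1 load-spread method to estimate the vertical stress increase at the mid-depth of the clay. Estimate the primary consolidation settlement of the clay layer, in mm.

S_c ≈ 32.7 mm

Mid-depth of clay below the ground surface: z = 2.9 + 6.1/2 = 5.95 m.
Total vertical stress at mid-clay: σ_v = 20×2.9 + 16.5×3.05 = 108.32 kPa.
Pore pressure: u = 9.81×(5.95 − 0) = 58.37 kPa.
Initial effective stress: σ'_0 = σ_v − u = 108.32 − 58.37 = 49.95 kPa.
Stress increase at mid-clay by the 2:1 spreading method:
Δσ ≈ qD²/(D+z)² = 283×2.4²/(2.4+5.95)² = 23.38 kPa
Final effective stress: σ'_f = 49.95 + 23.38 = 73.33 kPa.
σ'_f = 73.33 ≤ σ'_p = 103 kPa, so the clay remains overconsolidated and only the recompression index applies:
S_c = C_r·H/(1+e₀)·log₁₀(σ'_f/σ'_0) = 0.062×6.1/1.93×log₁₀(73.33/49.95)
    = 0.19596 × 0.16675 = 0.03268 m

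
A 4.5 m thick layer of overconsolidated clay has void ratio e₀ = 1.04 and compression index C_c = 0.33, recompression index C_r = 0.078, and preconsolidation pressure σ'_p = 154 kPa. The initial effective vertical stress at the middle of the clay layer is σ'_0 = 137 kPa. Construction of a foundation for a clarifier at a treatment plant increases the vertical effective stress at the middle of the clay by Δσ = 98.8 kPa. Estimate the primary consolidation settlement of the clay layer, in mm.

Final effective stress: σ'_f = 137 + 98.8 = 235.8 kPa.
σ'_f = 235.8 > σ'_p = 154 kPa, so the stress path crosses the preconsolidation pressure — recompression up to σ'_p, then virgin compression beyond:
S_c = H/(1+e₀)·[C_r·log₁₀(σ'_p/σ'_0) + C_c·log₁₀(σ'_f/σ'_p)]
    = 4.5/2.04 × [0.078×log₁₀(154/137) + 0.33×log₁₀(235.8/154)]
    = 2.2059 × [0.0039624 + 0.061058] = 0.1434 m

S_c ≈ 143 mm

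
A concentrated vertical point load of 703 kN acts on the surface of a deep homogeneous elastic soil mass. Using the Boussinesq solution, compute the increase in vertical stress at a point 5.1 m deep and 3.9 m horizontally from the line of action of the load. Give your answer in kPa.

Boussinesq vertical stress below a point load on an elastic half-space:
Δσ_z = 3P/(2πz²) · [1 + (r/z)²]^(−5/2)
r/z = 3.9/5.1 = 0.76471; [1+(r/z)²]^(−5/2) = 0.31629.
Δσ_z = 3×703/(2π×5.1²) × 0.31629 = 12.905 × 0.31629 = 4.082 kPa

Δσ_z ≈ 4.08 kPa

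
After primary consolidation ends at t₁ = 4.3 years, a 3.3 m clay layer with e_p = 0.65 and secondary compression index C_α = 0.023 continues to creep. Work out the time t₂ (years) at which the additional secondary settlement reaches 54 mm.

S_s = C_α·H/(1+e_p)·log₁₀(t₂/t₁) ⇒ log₁₀(t₂/t₁) = S_s·(1+e_p)/(C_α·H).
log₁₀(t₂/t₁) = 0.054 × (1+0.65) / (0.023×3.3) = 1.174
t₂ = t₁ × 10^1.174 = 4.3 × 14.92 = 64.18 years

t₂ ≈ 64.2 years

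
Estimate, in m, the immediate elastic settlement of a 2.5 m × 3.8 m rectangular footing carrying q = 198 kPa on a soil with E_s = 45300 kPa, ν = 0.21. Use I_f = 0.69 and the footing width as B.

S_e ≈ 0.00721 m

Immediate (elastic) settlement: S_e = q·B·(1−ν²)/E_s · I_f.
S_e = 198 × 2.5 × (1 − 0.21²) / 45300 × 0.69
    = 198 × 2.5 × 0.9559 / 45300 × 0.69
    = 0.007207 m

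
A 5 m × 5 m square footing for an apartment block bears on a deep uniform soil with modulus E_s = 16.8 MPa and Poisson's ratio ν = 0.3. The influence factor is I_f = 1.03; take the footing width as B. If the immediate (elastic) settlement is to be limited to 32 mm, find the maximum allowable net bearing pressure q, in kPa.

E_s = 16.8 MPa = 16800 kPa.
S_e = q·B·(1−ν²)/E_s · I_f  ⇒  q = S_e·E_s / (B·(1−ν²)·I_f).
q = 0.032 × 16800 / (5 × 0.91 × 1.03) = 114.7 kPa

q ≈ 115 kPa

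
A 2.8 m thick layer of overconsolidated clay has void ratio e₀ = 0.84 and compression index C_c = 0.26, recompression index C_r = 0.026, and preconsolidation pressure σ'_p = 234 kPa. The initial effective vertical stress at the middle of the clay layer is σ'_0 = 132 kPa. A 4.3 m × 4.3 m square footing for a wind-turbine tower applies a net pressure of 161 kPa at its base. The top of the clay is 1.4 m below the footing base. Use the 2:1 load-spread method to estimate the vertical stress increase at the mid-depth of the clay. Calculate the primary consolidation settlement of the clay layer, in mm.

Mid-depth of clay below the footing base: z = 1.4 + 2.8/2 = 2.8 m.
Stress increase at mid-clay by the 2:1 spreading method:
Δσ = qBL/((B+z)(L+z)) = 161×4.3×4.3/((4.3+2.8)(4.3+2.8)) = 59.054 kPa
Final effective stress: σ'_f = 132 + 59.054 = 191.05 kPa.
σ'_f = 191.05 ≤ σ'_p = 234 kPa, so the clay remains overconsolidated and only the recompression index applies:
S_c = C_r·H/(1+e₀)·log₁₀(σ'_f/σ'_0) = 0.026×2.8/1.84×log₁₀(191.05/132)
    = 0.039564 × 0.16057 = 0.006353 m

S_c ≈ 6.35 mm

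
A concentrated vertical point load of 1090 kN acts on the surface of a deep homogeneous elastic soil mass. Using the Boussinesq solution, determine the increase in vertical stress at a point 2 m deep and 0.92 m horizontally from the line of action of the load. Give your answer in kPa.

Boussinesq vertical stress below a point load on an elastic half-space:
Δσ_z = 3P/(2πz²) · [1 + (r/z)²]^(−5/2)
r/z = 0.92/2 = 0.46; [1+(r/z)²]^(−5/2) = 0.61887.
Δσ_z = 3×1090/(2π×2²) × 0.61887 = 130.11 × 0.61887 = 80.52 kPa

Δσ_z ≈ 80.5 kPa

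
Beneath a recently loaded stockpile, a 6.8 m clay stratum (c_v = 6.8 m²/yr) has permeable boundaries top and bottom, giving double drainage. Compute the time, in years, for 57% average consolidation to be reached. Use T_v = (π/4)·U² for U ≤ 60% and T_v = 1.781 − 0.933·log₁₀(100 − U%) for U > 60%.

t ≈ 0.434 years

Drainage path length: H_d = H/2 = 3.4 m (double drainage).
U ≤ 60%: T_v = (π/4)·U² = (π/4)×0.57² = 0.25518.
t = T_v·H_d²/c_v = 0.25518×3.4²/6.8 = 0.4338 years.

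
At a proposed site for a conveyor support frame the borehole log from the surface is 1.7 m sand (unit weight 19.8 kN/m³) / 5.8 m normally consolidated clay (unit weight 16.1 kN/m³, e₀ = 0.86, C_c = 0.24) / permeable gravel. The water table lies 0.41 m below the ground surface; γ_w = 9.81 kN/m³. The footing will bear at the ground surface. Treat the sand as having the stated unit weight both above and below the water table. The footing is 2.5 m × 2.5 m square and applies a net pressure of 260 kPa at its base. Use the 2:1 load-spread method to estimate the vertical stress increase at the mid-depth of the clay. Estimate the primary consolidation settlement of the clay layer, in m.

Mid-depth of clay below the ground surface: z = 1.7 + 5.8/2 = 4.6 m.
Total vertical stress at mid-clay: σ_v = 19.8×1.7 + 16.1×2.9 = 80.35 kPa.
Pore pressure: u = 9.81×(4.6 − 0.41) = 41.104 kPa.
Initial effective stress: σ'_0 = σ_v − u = 80.35 − 41.104 = 39.246 kPa.
Stress increase at mid-clay by the 2:1 spreading method:
Δσ = qBL/((B+z)(L+z)) = 260×2.5×2.5/((2.5+4.6)(2.5+4.6)) = 32.236 kPa
Final effective stress: σ'_f = σ'_0 + Δσ = 39.246 + 32.236 = 71.482 kPa.
Normally consolidated clay, so the full stress increment lies on the virgin compression line:
S_c = C_c·H/(1+e₀)·log₁₀(σ'_f/σ'_0) = 0.24×5.8/(1+0.86)×log₁₀(71.482/39.246)
    = 0.74839 × 0.2604 = 0.1949 m

S_c ≈ 0.195 m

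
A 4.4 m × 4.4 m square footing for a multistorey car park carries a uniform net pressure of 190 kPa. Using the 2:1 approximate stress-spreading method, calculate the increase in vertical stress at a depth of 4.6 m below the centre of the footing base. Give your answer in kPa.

Δσ_z ≈ 45.4 kPa

By the 2:1 method the load spreads at 1 horizontal : 2 vertical, so at depth z the loaded area has grown by z in each plan dimension:
Δσ = qBL/((B+z)(L+z)) = 190×4.4×4.4/((4.4+4.6)(4.4+4.6)) = 45.412 kPa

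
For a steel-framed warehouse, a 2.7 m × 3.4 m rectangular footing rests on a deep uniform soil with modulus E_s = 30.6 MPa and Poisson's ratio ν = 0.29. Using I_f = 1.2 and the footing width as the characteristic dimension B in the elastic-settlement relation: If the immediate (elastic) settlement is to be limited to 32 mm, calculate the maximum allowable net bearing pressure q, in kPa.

q ≈ 330 kPa

E_s = 30.6 MPa = 30600 kPa.
S_e = q·B·(1−ν²)/E_s · I_f  ⇒  q = S_e·E_s / (B·(1−ν²)·I_f).
q = 0.032 × 30600 / (2.7 × 0.9159 × 1.2) = 330 kPa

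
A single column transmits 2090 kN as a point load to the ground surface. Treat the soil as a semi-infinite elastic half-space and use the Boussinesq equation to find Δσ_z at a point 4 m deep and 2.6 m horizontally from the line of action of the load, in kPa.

Δσ_z ≈ 25.8 kPa

Boussinesq vertical stress below a point load on an elastic half-space:
Δσ_z = 3P/(2πz²) · [1 + (r/z)²]^(−5/2)
r/z = 2.6/4 = 0.65; [1+(r/z)²]^(−5/2) = 0.41435.
Δσ_z = 3×2090/(2π×4²) × 0.41435 = 62.369 × 0.41435 = 25.84 kPa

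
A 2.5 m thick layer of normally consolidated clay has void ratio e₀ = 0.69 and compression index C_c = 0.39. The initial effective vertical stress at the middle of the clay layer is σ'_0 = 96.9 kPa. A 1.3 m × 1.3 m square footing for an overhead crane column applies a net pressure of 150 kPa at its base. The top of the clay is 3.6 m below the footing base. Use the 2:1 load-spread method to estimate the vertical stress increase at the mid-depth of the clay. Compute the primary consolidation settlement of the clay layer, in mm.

Mid-depth of clay below the footing base: z = 3.6 + 2.5/2 = 4.85 m.
Stress increase at mid-clay by the 2:1 spreading method:
Δσ = qBL/((B+z)(L+z)) = 150×1.3×1.3/((1.3+4.85)(1.3+4.85)) = 6.7024 kPa
Final effective stress: σ'_f = σ'_0 + Δσ = 96.9 + 6.7024 = 103.6 kPa.
Normally consolidated clay, so the full stress increment lies on the virgin compression line:
S_c = C_c·H/(1+e₀)·log₁₀(σ'_f/σ'_0) = 0.39×2.5/(1+0.69)×log₁₀(103.6/96.9)
    = 0.57692 × 0.029036 = 0.01675 m

S_c ≈ 16.8 mm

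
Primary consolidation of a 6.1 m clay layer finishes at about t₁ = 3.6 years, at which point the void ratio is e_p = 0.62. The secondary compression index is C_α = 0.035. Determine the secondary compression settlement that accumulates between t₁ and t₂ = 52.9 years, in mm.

Secondary compression: S_s = C_α·H/(1+e_p)·log₁₀(t₂/t₁)
S_s = 0.035×6.1/(1+0.62)×log₁₀(52.9/3.6)
    = 0.1318 × 1.167 = 0.1538 m

S_s ≈ 154 mm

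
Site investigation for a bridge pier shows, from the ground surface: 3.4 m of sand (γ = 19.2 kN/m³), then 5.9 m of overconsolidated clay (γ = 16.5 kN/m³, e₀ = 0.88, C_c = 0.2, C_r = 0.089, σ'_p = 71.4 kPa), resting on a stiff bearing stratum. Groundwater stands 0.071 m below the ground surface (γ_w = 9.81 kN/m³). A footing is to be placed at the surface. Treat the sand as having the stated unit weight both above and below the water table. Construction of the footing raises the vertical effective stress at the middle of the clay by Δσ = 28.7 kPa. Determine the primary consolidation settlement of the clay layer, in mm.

Mid-depth of clay below the ground surface: z = 3.4 + 5.9/2 = 6.35 m.
Total vertical stress at mid-clay: σ_v = 19.2×3.4 + 16.5×2.95 = 113.96 kPa.
Pore pressure: u = 9.81×(6.35 − 0.071) = 61.597 kPa.
Initial effective stress: σ'_0 = σ_v − u = 113.96 − 61.597 = 52.363 kPa.
Final effective stress: σ'_f = 52.363 + 28.7 = 81.063 kPa.
σ'_f = 81.063 > σ'_p = 71.4 kPa, so the stress path crosses the preconsolidation pressure — recompression up to σ'_p, then virgin compression beyond:
S_c = H/(1+e₀)·[C_r·log₁₀(σ'_p/σ'_0) + C_c·log₁₀(σ'_f/σ'_p)]
    = 5.9/1.88 × [0.089×log₁₀(71.4/52.363) + 0.2×log₁₀(81.063/71.4)]
    = 3.1383 × [0.011986 + 0.011025] = 0.07222 m

S_c ≈ 72.2 mm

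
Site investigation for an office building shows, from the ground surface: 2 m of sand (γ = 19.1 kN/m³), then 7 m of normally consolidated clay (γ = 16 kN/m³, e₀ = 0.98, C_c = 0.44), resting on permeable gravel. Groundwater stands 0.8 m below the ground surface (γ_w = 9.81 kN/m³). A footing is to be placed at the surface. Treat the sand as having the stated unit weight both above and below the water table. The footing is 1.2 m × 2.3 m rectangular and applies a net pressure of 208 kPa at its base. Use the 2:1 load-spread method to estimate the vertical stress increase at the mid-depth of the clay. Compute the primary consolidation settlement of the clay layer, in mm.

Mid-depth of clay below the ground surface: z = 2 + 7/2 = 5.5 m.
Total vertical stress at mid-clay: σ_v = 19.1×2 + 16×3.5 = 94.2 kPa.
Pore pressure: u = 9.81×(5.5 − 0.8) = 46.107 kPa.
Initial effective stress: σ'_0 = σ_v − u = 94.2 − 46.107 = 48.093 kPa.
Stress increase at mid-clay by the 2:1 spreading method:
Δσ = qBL/((B+z)(L+z)) = 208×1.2×2.3/((1.2+5.5)(2.3+5.5)) = 10.985 kPa
Final effective stress: σ'_f = σ'_0 + Δσ = 48.093 + 10.985 = 59.078 kPa.
Normally consolidated clay, so the full stress increment lies on the virgin compression line:
S_c = C_c·H/(1+e₀)·log₁₀(σ'_f/σ'_0) = 0.44×7/(1+0.98)×log₁₀(59.078/48.093)
    = 1.5556 × 0.089344 = 0.139 m

S_c ≈ 139 mm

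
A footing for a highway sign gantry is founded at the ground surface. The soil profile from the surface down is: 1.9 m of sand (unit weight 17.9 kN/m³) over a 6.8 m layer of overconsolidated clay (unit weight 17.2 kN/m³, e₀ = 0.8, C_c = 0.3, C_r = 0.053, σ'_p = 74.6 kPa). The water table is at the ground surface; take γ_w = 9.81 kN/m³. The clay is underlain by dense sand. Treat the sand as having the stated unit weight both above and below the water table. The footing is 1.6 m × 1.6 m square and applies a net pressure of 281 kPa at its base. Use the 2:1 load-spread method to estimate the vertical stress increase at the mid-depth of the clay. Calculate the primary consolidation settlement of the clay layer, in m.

S_c ≈ 0.0276 m

Mid-depth of clay below the ground surface: z = 1.9 + 6.8/2 = 5.3 m.
Total vertical stress at mid-clay: σ_v = 17.9×1.9 + 17.2×3.4 = 92.49 kPa.
Pore pressure: u = 9.81×(5.3 − 0) = 51.993 kPa.
Initial effective stress: σ'_0 = σ_v − u = 92.49 − 51.993 = 40.497 kPa.
Stress increase at mid-clay by the 2:1 spreading method:
Δσ = qBL/((B+z)(L+z)) = 281×1.6×1.6/((1.6+5.3)(1.6+5.3)) = 15.109 kPa
Final effective stress: σ'_f = 40.497 + 15.109 = 55.606 kPa.
σ'_f = 55.606 ≤ σ'_p = 74.6 kPa, so the clay remains overconsolidated and only the recompression index applies:
S_c = C_r·H/(1+e₀)·log₁₀(σ'_f/σ'_0) = 0.053×6.8/1.8×log₁₀(55.606/40.497)
    = 0.20022 × 0.1377 = 0.02757 m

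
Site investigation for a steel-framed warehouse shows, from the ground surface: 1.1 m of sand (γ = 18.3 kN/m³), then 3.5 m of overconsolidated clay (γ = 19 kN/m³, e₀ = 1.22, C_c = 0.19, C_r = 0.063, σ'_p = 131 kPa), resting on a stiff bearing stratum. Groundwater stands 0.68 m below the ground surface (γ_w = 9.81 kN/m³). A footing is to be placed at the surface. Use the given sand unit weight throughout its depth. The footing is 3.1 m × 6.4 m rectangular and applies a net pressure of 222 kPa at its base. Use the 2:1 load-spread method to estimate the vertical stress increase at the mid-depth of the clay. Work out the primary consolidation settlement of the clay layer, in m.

Mid-depth of clay below the ground surface: z = 1.1 + 3.5/2 = 2.85 m.
Total vertical stress at mid-clay: σ_v = 18.3×1.1 + 19×1.75 = 53.38 kPa.
Pore pressure: u = 9.81×(2.85 − 0.68) = 21.288 kPa.
Initial effective stress: σ'_0 = σ_v − u = 53.38 − 21.288 = 32.092 kPa.
Stress increase at mid-clay by the 2:1 spreading method:
Δσ = qBL/((B+z)(L+z)) = 222×3.1×6.4/((3.1+2.85)(6.4+2.85)) = 80.027 kPa
Final effective stress: σ'_f = 32.092 + 80.027 = 112.12 kPa.
σ'_f = 112.12 ≤ σ'_p = 131 kPa, so the clay remains overconsolidated and only the recompression index applies:
S_c = C_r·H/(1+e₀)·log₁₀(σ'_f/σ'_0) = 0.063×3.5/2.22×log₁₀(112.12/32.092)
    = 0.099326 × 0.54329 = 0.05396 m

S_c ≈ 0.054 m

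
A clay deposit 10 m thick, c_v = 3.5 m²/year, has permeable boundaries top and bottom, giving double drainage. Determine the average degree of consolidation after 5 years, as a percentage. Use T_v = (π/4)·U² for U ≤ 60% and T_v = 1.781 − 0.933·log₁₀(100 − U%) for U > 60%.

U ≈ 85.6 %

Drainage path length: H_d = H/2 = 5 m (double drainage).
T_v = c_v·t/H_d² = 3.5×5/5² = 0.7.
T_v = 0.7 corresponds to the U > 60% branch:
U = 1 − 10^((1.781 − T_v)/0.933)/100 = 0.8559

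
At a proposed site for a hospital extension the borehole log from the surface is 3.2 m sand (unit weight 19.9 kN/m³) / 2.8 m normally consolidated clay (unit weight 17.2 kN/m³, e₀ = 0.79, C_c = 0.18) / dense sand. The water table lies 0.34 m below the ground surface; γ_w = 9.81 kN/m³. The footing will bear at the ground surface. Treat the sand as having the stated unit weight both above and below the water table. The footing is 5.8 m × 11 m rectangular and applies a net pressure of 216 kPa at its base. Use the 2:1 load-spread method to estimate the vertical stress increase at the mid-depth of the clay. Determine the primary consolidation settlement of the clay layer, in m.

S_c ≈ 0.128 m

Mid-depth of clay below the ground surface: z = 3.2 + 2.8/2 = 4.6 m.
Total vertical stress at mid-clay: σ_v = 19.9×3.2 + 17.2×1.4 = 87.76 kPa.
Pore pressure: u = 9.81×(4.6 − 0.34) = 41.791 kPa.
Initial effective stress: σ'_0 = σ_v − u = 87.76 − 41.791 = 45.969 kPa.
Stress increase at mid-clay by the 2:1 spreading method:
Δσ = qBL/((B+z)(L+z)) = 216×5.8×11/((5.8+4.6)(11+4.6)) = 84.941 kPa
Final effective stress: σ'_f = σ'_0 + Δσ = 45.969 + 84.941 = 130.91 kPa.
Normally consolidated clay, so the full stress increment lies on the virgin compression line:
S_c = C_c·H/(1+e₀)·log₁₀(σ'_f/σ'_0) = 0.18×2.8/(1+0.79)×log₁₀(130.91/45.969)
    = 0.28156 × 0.45451 = 0.128 m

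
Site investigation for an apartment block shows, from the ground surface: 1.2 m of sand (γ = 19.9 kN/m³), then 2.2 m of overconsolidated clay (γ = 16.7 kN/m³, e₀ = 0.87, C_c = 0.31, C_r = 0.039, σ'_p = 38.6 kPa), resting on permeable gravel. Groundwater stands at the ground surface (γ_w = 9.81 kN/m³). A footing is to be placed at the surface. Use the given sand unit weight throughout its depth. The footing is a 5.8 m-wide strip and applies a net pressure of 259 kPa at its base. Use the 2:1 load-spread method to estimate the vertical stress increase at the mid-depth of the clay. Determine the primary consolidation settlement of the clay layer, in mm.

S_c ≈ 278 mm

Mid-depth of clay below the ground surface: z = 1.2 + 2.2/2 = 2.3 m.
Total vertical stress at mid-clay: σ_v = 19.9×1.2 + 16.7×1.1 = 42.25 kPa.
Pore pressure: u = 9.81×(2.3 − 0) = 22.563 kPa.
Initial effective stress: σ'_0 = σ_v − u = 42.25 − 22.563 = 19.687 kPa.
Stress increase at mid-clay by the 2:1 spreading method:
Δσ = qB/(B+z) = 259×5.8/(5.8+2.3) = 185.46 kPa
Final effective stress: σ'_f = 19.687 + 185.46 = 205.15 kPa.
σ'_f = 205.15 > σ'_p = 38.6 kPa, so the stress path crosses the preconsolidation pressure — recompression up to σ'_p, then virgin compression beyond:
S_c = H/(1+e₀)·[C_r·log₁₀(σ'_p/σ'_0) + C_c·log₁₀(σ'_f/σ'_p)]
    = 2.2/1.87 × [0.039×log₁₀(38.6/19.687) + 0.31×log₁₀(205.15/38.6)]
    = 1.1765 × [0.011404 + 0.2249] = 0.278 m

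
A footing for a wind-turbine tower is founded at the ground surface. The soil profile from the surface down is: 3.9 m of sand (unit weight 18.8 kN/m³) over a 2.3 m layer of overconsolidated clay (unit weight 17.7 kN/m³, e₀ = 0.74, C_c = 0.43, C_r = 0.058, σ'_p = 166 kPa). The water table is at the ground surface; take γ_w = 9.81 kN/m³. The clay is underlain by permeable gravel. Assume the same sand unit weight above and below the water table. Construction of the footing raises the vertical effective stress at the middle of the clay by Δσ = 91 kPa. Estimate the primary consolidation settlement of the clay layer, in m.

S_c ≈ 0.0373 m

Mid-depth of clay below the ground surface: z = 3.9 + 2.3/2 = 5.05 m.
Total vertical stress at mid-clay: σ_v = 18.8×3.9 + 17.7×1.15 = 93.675 kPa.
Pore pressure: u = 9.81×(5.05 − 0) = 49.541 kPa.
Initial effective stress: σ'_0 = σ_v − u = 93.675 − 49.541 = 44.134 kPa.
Final effective stress: σ'_f = 44.134 + 91 = 135.13 kPa.
σ'_f = 135.13 ≤ σ'_p = 166 kPa, so the clay remains overconsolidated and only the recompression index applies:
S_c = C_r·H/(1+e₀)·log₁₀(σ'_f/σ'_0) = 0.058×2.3/1.74×log₁₀(135.13/44.134)
    = 0.076664 × 0.48598 = 0.03726 m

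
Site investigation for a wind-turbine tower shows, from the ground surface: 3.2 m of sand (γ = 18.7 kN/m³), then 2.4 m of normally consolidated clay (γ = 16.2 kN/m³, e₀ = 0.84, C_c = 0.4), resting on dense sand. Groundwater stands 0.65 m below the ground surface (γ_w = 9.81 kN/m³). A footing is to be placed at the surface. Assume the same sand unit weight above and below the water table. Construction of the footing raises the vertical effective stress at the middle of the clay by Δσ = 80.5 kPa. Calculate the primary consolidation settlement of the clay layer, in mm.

Mid-depth of clay below the ground surface: z = 3.2 + 2.4/2 = 4.4 m.
Total vertical stress at mid-clay: σ_v = 18.7×3.2 + 16.2×1.2 = 79.28 kPa.
Pore pressure: u = 9.81×(4.4 − 0.65) = 36.788 kPa.
Initial effective stress: σ'_0 = σ_v − u = 79.28 − 36.788 = 42.492 kPa.
Final effective stress: σ'_f = σ'_0 + Δσ = 42.492 + 80.5 = 122.99 kPa.
Normally consolidated clay, so the full stress increment lies on the virgin compression line:
S_c = C_c·H/(1+e₀)·log₁₀(σ'_f/σ'_0) = 0.4×2.4/(1+0.84)×log₁₀(122.99/42.492)
    = 0.52174 × 0.46156 = 0.2408 m

S_c ≈ 241 mm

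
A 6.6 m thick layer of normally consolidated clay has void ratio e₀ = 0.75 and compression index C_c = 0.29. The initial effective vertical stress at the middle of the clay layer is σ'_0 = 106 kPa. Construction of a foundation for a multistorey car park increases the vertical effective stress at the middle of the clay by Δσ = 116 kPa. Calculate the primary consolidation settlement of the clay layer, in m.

S_c ≈ 0.351 m

Final effective stress: σ'_f = σ'_0 + Δσ = 106 + 116 = 222 kPa.
Normally consolidated clay, so the full stress increment lies on the virgin compression line:
S_c = C_c·H/(1+e₀)·log₁₀(σ'_f/σ'_0) = 0.29×6.6/(1+0.75)×log₁₀(222/106)
    = 1.0937 × 0.32105 = 0.3511 m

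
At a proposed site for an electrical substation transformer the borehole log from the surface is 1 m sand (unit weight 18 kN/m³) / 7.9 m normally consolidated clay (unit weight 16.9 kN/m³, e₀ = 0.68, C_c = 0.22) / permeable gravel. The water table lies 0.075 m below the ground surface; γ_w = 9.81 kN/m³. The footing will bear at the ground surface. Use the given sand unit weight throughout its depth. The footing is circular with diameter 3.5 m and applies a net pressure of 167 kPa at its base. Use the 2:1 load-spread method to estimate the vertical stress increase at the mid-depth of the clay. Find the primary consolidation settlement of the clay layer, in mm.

S_c ≈ 258 mm

Mid-depth of clay below the ground surface: z = 1 + 7.9/2 = 4.95 m.
Total vertical stress at mid-clay: σ_v = 18×1 + 16.9×3.95 = 84.755 kPa.
Pore pressure: u = 9.81×(4.95 − 0.075) = 47.824 kPa.
Initial effective stress: σ'_0 = σ_v − u = 84.755 − 47.824 = 36.931 kPa.
Stress increase at mid-clay by the 2:1 spreading method:
Δσ ≈ qD²/(D+z)² = 167×3.5²/(3.5+4.95)² = 28.651 kPa
Final effective stress: σ'_f = σ'_0 + Δσ = 36.931 + 28.651 = 65.582 kPa.
Normally consolidated clay, so the full stress increment lies on the virgin compression line:
S_c = C_c·H/(1+e₀)·log₁₀(σ'_f/σ'_0) = 0.22×7.9/(1+0.68)×log₁₀(65.582/36.931)
    = 1.0345 × 0.24939 = 0.258 m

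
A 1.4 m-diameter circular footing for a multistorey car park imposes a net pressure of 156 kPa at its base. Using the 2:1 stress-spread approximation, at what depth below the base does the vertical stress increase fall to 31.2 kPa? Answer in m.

2:1 spreading — at depth z the loaded area has grown by z in each plan dimension:
qD²/(D+z)² = Δσ_z ⇒ z = D(√(q/Δσ_z) − 1) = 1.4×(√(156/31.2) − 1) = 1.73 m

z ≈ 1.73 m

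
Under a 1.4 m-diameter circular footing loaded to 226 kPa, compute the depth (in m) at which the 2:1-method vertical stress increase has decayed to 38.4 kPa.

z ≈ 2 m

2:1 spreading — at depth z the loaded area has grown by z in each plan dimension:
qD²/(D+z)² = Δσ_z ⇒ z = D(√(q/Δσ_z) − 1) = 1.4×(√(226/38.4) − 1) = 1.996 m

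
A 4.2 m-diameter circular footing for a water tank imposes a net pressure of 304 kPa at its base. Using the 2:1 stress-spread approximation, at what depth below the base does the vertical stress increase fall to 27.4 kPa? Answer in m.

z ≈ 9.79 m

2:1 spreading — at depth z the loaded area has grown by z in each plan dimension:
qD²/(D+z)² = Δσ_z ⇒ z = D(√(q/Δσ_z) − 1) = 4.2×(√(304/27.4) − 1) = 9.79 m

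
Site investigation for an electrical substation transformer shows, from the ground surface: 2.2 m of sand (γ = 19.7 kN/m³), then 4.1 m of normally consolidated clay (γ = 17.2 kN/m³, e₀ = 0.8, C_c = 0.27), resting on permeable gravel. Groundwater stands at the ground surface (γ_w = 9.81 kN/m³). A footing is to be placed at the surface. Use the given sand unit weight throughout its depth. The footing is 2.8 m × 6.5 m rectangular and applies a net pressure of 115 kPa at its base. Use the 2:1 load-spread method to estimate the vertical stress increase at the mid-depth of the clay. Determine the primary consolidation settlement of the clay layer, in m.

S_c ≈ 0.149 m

Mid-depth of clay below the ground surface: z = 2.2 + 4.1/2 = 4.25 m.
Total vertical stress at mid-clay: σ_v = 19.7×2.2 + 17.2×2.05 = 78.6 kPa.
Pore pressure: u = 9.81×(4.25 − 0) = 41.693 kPa.
Initial effective stress: σ'_0 = σ_v − u = 78.6 − 41.693 = 36.907 kPa.
Stress increase at mid-clay by the 2:1 spreading method:
Δσ = qBL/((B+z)(L+z)) = 115×2.8×6.5/((2.8+4.25)(6.5+4.25)) = 27.617 kPa
Final effective stress: σ'_f = σ'_0 + Δσ = 36.907 + 27.617 = 64.524 kPa.
Normally consolidated clay, so the full stress increment lies on the virgin compression line:
S_c = C_c·H/(1+e₀)·log₁₀(σ'_f/σ'_0) = 0.27×4.1/(1+0.8)×log₁₀(64.524/36.907)
    = 0.615 × 0.24261 = 0.1492 m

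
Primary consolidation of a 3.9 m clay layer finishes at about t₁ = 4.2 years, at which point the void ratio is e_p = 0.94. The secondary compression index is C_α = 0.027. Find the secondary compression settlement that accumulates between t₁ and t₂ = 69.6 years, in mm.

Secondary compression: S_s = C_α·H/(1+e_p)·log₁₀(t₂/t₁)
S_s = 0.027×3.9/(1+0.94)×log₁₀(69.6/4.2)
    = 0.05428 × 1.219 = 0.06618 m

S_s ≈ 66.2 mm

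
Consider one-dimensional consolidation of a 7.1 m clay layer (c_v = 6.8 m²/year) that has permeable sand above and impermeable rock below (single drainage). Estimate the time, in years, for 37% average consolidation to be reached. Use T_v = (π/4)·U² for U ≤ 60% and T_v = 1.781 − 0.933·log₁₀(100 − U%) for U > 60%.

t ≈ 0.797 years

Drainage path length: H_d = H = 7.1 m (single drainage).
U ≤ 60%: T_v = (π/4)·U² = (π/4)×0.37² = 0.10752.
t = T_v·H_d²/c_v = 0.10752×7.1²/6.8 = 0.7971 years.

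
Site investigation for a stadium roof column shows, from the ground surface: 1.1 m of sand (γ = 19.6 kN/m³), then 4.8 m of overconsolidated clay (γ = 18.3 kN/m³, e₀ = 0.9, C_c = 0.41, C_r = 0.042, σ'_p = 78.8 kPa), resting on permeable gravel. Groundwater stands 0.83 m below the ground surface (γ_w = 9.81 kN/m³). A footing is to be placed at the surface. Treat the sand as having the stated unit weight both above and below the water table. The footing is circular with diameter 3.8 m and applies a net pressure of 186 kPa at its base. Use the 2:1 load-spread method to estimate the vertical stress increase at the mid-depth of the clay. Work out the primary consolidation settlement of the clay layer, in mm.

Mid-depth of clay below the ground surface: z = 1.1 + 4.8/2 = 3.5 m.
Total vertical stress at mid-clay: σ_v = 19.6×1.1 + 18.3×2.4 = 65.48 kPa.
Pore pressure: u = 9.81×(3.5 − 0.83) = 26.193 kPa.
Initial effective stress: σ'_0 = σ_v − u = 65.48 − 26.193 = 39.287 kPa.
Stress increase at mid-clay by the 2:1 spreading method:
Δσ ≈ qD²/(D+z)² = 186×3.8²/(3.8+3.5)² = 50.4 kPa
Final effective stress: σ'_f = 39.287 + 50.4 = 89.687 kPa.
σ'_f = 89.687 > σ'_p = 78.8 kPa, so the stress path crosses the preconsolidation pressure — recompression up to σ'_p, then virgin compression beyond:
S_c = H/(1+e₀)·[C_r·log₁₀(σ'_p/σ'_0) + C_c·log₁₀(σ'_f/σ'_p)]
    = 4.8/1.9 × [0.042×log₁₀(78.8/39.287) + 0.41×log₁₀(89.687/78.8)]
    = 2.5263 × [0.012696 + 0.023043] = 0.09029 m

S_c ≈ 90.3 mm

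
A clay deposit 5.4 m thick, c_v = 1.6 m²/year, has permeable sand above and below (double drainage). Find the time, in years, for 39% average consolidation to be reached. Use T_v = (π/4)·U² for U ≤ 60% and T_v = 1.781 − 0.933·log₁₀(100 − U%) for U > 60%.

Drainage path length: H_d = H/2 = 2.7 m (double drainage).
U ≤ 60%: T_v = (π/4)·U² = (π/4)×0.39² = 0.11946.
t = T_v·H_d²/c_v = 0.11946×2.7²/1.6 = 0.5443 years.

t ≈ 0.544 years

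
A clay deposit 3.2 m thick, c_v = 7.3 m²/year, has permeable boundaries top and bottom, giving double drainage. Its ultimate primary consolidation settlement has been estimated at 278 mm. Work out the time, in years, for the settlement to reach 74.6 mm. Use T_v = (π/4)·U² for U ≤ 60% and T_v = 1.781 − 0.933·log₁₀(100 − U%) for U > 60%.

Drainage path length: H_d = H/2 = 1.6 m (double drainage).
U = S(t)/S_ult = 74.6/278 = 0.2683.
U ≤ 60%: T_v = (π/4)·U² = (π/4)×0.26835² = 0.056556.
t = T_v·H_d²/c_v = 0.056556×1.6²/7.3 = 0.01983 years.

t ≈ 0.0198 years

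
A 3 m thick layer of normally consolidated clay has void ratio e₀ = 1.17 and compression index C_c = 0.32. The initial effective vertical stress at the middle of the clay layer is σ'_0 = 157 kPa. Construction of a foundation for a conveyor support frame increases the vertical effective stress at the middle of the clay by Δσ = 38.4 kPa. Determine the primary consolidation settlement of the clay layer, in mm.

Final effective stress: σ'_f = σ'_0 + Δσ = 157 + 38.4 = 195.4 kPa.
Normally consolidated clay, so the full stress increment lies on the virgin compression line:
S_c = C_c·H/(1+e₀)·log₁₀(σ'_f/σ'_0) = 0.32×3/(1+1.17)×log₁₀(195.4/157)
    = 0.4424 × 0.095025 = 0.04204 m

S_c ≈ 42 mm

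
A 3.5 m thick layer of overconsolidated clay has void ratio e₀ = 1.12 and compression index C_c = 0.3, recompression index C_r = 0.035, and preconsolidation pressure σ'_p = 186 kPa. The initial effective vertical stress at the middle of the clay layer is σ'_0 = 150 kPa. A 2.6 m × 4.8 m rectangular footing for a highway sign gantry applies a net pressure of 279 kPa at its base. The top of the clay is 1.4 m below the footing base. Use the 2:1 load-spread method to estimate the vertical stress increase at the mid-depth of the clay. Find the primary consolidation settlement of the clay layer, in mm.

S_c ≈ 47.5 mm

Mid-depth of clay below the footing base: z = 1.4 + 3.5/2 = 3.15 m.
Stress increase at mid-clay by the 2:1 spreading method:
Δσ = qBL/((B+z)(L+z)) = 279×2.6×4.8/((2.6+3.15)(4.8+3.15)) = 76.17 kPa
Final effective stress: σ'_f = 150 + 76.17 = 226.17 kPa.
σ'_f = 226.17 > σ'_p = 186 kPa, so the stress path crosses the preconsolidation pressure — recompression up to σ'_p, then virgin compression beyond:
S_c = H/(1+e₀)·[C_r·log₁₀(σ'_p/σ'_0) + C_c·log₁₀(σ'_f/σ'_p)]
    = 3.5/2.12 × [0.035×log₁₀(186/150) + 0.3×log₁₀(226.17/186)]
    = 1.6509 × [0.0032698 + 0.025477] = 0.04746 m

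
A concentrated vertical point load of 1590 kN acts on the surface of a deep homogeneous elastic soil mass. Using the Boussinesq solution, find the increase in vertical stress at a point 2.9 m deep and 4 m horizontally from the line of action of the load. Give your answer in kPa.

Δσ_z ≈ 6.29 kPa

Boussinesq vertical stress below a point load on an elastic half-space:
Δσ_z = 3P/(2πz²) · [1 + (r/z)²]^(−5/2)
r/z = 4/2.9 = 1.3793; [1+(r/z)²]^(−5/2) = 0.069674.
Δσ_z = 3×1590/(2π×2.9²) × 0.069674 = 90.27 × 0.069674 = 6.289 kPa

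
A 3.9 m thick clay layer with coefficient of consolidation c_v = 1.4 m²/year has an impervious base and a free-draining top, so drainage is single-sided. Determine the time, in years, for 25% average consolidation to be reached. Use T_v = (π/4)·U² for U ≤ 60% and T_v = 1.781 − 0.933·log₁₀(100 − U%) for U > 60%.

Drainage path length: H_d = H = 3.9 m (single drainage).
U ≤ 60%: T_v = (π/4)·U² = (π/4)×0.25² = 0.049087.
t = T_v·H_d²/c_v = 0.049087×3.9²/1.4 = 0.5333 years.

t ≈ 0.533 years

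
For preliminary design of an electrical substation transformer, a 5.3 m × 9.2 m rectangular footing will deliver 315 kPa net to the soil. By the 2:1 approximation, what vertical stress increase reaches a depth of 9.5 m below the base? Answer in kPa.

Δσ_z ≈ 55.5 kPa

By the 2:1 method the load spreads at 1 horizontal : 2 vertical, so at depth z the loaded area has grown by z in each plan dimension:
Δσ = qBL/((B+z)(L+z)) = 315×5.3×9.2/((5.3+9.5)(9.2+9.5)) = 55.497 kPa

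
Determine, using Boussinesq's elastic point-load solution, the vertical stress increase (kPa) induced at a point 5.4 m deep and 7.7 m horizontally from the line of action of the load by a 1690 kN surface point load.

Boussinesq vertical stress below a point load on an elastic half-space:
Δσ_z = 3P/(2πz²) · [1 + (r/z)²]^(−5/2)
r/z = 7.7/5.4 = 1.4259; [1+(r/z)²]^(−5/2) = 0.062406.
Δσ_z = 3×1690/(2π×5.4²) × 0.062406 = 27.672 × 0.062406 = 1.727 kPa

Δσ_z ≈ 1.73 kPa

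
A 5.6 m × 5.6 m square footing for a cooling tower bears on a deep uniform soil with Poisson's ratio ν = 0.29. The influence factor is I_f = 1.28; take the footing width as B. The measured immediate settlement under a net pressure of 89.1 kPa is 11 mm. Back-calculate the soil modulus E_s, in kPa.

E_s ≈ 53200 kPa

S_e = q·B·(1−ν²)/E_s · I_f  ⇒  E_s = q·B·(1−ν²)·I_f / S_e.
E_s = 89.1 × 5.6 × 0.9159 × 1.28 / 0.011 = 53180 kPa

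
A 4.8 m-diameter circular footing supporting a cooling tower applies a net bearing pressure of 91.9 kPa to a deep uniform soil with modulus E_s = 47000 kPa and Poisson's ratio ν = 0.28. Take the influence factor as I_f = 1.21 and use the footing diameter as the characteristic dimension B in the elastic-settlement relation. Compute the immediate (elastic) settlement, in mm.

Immediate (elastic) settlement: S_e = q·B·(1−ν²)/E_s · I_f.
S_e = 91.9 × 4.8 × (1 − 0.28²) / 47000 × 1.21
    = 91.9 × 4.8 × 0.9216 / 47000 × 1.21
    = 0.01047 m = 10.47 mm

S_e ≈ 10.5 mm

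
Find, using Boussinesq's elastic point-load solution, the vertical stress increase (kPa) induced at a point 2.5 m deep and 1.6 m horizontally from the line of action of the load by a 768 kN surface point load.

Δσ_z ≈ 24.9 kPa

Boussinesq vertical stress below a point load on an elastic half-space:
Δσ_z = 3P/(2πz²) · [1 + (r/z)²]^(−5/2)
r/z = 1.6/2.5 = 0.64; [1+(r/z)²]^(−5/2) = 0.4239.
Δσ_z = 3×768/(2π×2.5²) × 0.4239 = 58.671 × 0.4239 = 24.87 kPa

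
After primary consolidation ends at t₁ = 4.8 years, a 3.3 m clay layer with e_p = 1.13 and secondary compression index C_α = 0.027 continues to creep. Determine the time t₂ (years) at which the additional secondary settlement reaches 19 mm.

t₂ ≈ 13.7 years

S_s = C_α·H/(1+e_p)·log₁₀(t₂/t₁) ⇒ log₁₀(t₂/t₁) = S_s·(1+e_p)/(C_α·H).
log₁₀(t₂/t₁) = 0.019 × (1+1.13) / (0.027×3.3) = 0.4542
t₂ = t₁ × 10^0.4542 = 4.8 × 2.846 = 13.66 years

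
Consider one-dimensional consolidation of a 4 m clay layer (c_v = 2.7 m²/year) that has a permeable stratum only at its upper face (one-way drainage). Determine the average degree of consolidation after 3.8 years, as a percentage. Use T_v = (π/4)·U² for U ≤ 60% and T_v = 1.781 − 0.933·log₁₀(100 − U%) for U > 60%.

Drainage path length: H_d = H = 4 m (single drainage).
T_v = c_v·t/H_d² = 2.7×3.8/4² = 0.64125.
T_v = 0.64125 corresponds to the U > 60% branch:
U = 1 − 10^((1.781 − T_v)/0.933)/100 = 0.8334

U ≈ 83.3 %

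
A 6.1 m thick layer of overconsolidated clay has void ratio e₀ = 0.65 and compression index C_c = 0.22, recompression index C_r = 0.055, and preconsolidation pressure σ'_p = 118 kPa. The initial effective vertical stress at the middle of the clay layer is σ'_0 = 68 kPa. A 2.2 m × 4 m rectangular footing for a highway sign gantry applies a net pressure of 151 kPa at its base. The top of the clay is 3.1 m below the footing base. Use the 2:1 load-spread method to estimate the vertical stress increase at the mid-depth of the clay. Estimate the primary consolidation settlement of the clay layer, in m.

S_c ≈ 0.0183 m

Mid-depth of clay below the footing base: z = 3.1 + 6.1/2 = 6.15 m.
Stress increase at mid-clay by the 2:1 spreading method:
Δσ = qBL/((B+z)(L+z)) = 151×2.2×4/((2.2+6.15)(4+6.15)) = 15.679 kPa
Final effective stress: σ'_f = 68 + 15.679 = 83.679 kPa.
σ'_f = 83.679 ≤ σ'_p = 118 kPa, so the clay remains overconsolidated and only the recompression index applies:
S_c = C_r·H/(1+e₀)·log₁₀(σ'_f/σ'_0) = 0.055×6.1/1.65×log₁₀(83.679/68)
    = 0.20334 × 0.090108 = 0.01832 m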